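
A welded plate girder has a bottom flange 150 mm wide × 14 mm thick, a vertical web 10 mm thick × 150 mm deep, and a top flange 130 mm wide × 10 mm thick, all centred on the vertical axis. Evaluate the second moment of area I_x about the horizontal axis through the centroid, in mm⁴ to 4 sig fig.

I_x ≈ 2.435 × 10⁷ mm⁴

Split into non-overlapping primitives; take the origin at the lower-left of the bounding box.
Bottom plate: 150 × 14, A = 2 100 mm², y = 7 mm, Ī = 34 300 mm⁴.
Web plate: 10 × 150, A = 1 500 mm², y = 89 mm, Ī = 2 812 500 mm⁴.
Top plate: 130 × 10, A = 1 300 mm², y = 169 mm, Ī = 10833.3 mm⁴.
Centroid: ȳ = ΣA·y / ΣA = 75.0816 mm.
Transfer each piece to the horizontal axis through the centroid using Ī + A·d² with d = y − 75.0816:
  bottom plate: d = -68.0816 mm → contributes +9 768 028 mm⁴
  web plate: d = 13.9184 mm → contributes +3 103 081 mm⁴
  top plate: d = 93.9184 mm → contributes +11 477 691 mm⁴
Total I = 24 348 801 mm⁴.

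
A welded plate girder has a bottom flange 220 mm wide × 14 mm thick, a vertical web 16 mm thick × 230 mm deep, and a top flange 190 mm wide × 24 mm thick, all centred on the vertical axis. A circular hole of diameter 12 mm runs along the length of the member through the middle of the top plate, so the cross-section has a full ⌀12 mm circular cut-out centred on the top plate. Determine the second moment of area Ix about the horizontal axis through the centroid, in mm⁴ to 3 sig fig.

Break the section into simple shapes (no overlaps), measuring from the bottom-left corner of the bounding box.
Bottom plate: 220 × 14, A = 3 080 mm², y = 7 mm, Ī = 50 307 mm⁴.
Web plate: 16 × 230, A = 3 680 mm², y = 129 mm, Ī = 16 222 667 mm⁴.
Top plate: 190 × 24, A = 4 560 mm², y = 256 mm, Ī = 218 880 mm⁴.
Hole (subtracted): ⌀12, A = 113.1 mm², y = 256 mm, Ī = 1017.9 mm⁴.
Centroid: ȳ = ΣA·y / ΣA = 145.86 mm.
Transfer each piece to the horizontal axis through the centroid using Ī + A·d² with d = y − 145.86:
  bottom plate: d = -138.86 mm → contributes +59 442 857 mm⁴
  web plate: d = -16.864 mm → contributes +17 269 276 mm⁴
  top plate: d = 110.14 mm → contributes +55 531 092 mm⁴
  hole: d = 110.14 mm → contributes −1 372 874 mm⁴
Total I = 130 870 351 mm⁴.

Ix ≈ 1.31 × 10⁸ mm⁴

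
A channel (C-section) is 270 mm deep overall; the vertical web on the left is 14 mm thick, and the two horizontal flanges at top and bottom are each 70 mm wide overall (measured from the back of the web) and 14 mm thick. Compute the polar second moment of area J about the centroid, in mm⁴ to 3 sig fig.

J ≈ 5.05 × 10⁷ mm⁴

Treat the section as a set of non-overlapping primitives; coordinates are from the bounding-box lower-left.
Web: 14 × 270, A = 3 780 mm², y = 135 mm, Ī = 22 963 500 mm⁴.
Top flange (beyond web): 56 × 14, A = 784 mm², y = 263 mm, Ī = 12 805 mm⁴.
Bottom flange (beyond web): 56 × 14, A = 784 mm², y = 7 mm, Ī = 12 805 mm⁴.
By symmetry the centroid is at mid-height, ȳ = 135 mm.
Transfer each piece to the centroidal x-axis using Ī + A·d² with d = y − 135:
  web: d = 0 mm → contributes +22 963 500 mm⁴
  top flange (beyond web): d = 128 mm → contributes +12 857 861 mm⁴
  bottom flange (beyond web): d = -128 mm → contributes +12 857 861 mm⁴
Total I = 48 679 223 mm⁴.
For the y-axis: x̄ = 17.262 mm.
Repeating about the centroidal y-axis gives I_y = 1 829 144 mm⁴.
Polar second moment: J = I_x + I_y = 50 508 367 mm⁴.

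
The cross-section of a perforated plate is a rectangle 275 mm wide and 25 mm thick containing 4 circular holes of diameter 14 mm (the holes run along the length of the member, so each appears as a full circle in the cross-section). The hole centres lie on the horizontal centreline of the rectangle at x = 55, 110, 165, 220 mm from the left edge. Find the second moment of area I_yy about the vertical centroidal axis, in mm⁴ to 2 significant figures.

I_yy ≈ 4.1 × 10⁷ mm⁴

Break the section into simple shapes (no overlaps), measuring from the bottom-left corner of the bounding box.
Plate: 275 × 25, A = 6 875 mm², x = 137.5 mm, Ī = 43 326 823 mm⁴.
Hole 1 (subtracted): ⌀14, A = 153.9 mm², x = 55 mm, Ī = 1 886 mm⁴.
Hole 2 (subtracted): ⌀14, A = 153.9 mm², x = 110 mm, Ī = 1 886 mm⁴.
Hole 3 (subtracted): ⌀14, A = 153.9 mm², x = 165 mm, Ī = 1 886 mm⁴.
Hole 4 (subtracted): ⌀14, A = 153.9 mm², x = 220 mm, Ī = 1 886 mm⁴.
By symmetry the centroid is at mid-width, x̄ = 137.5 mm.
Transfer each piece to the vertical centroidal axis using Ī + A·d² with d = x − 137.5:
  plate: d = 0 mm → contributes +43 326 823 mm⁴
  hole 1: d = -82.5 mm → contributes −1 049 627 mm⁴
  hole 2: d = -27.5 mm → contributes −118 301 mm⁴
  hole 3: d = 27.5 mm → contributes −118 301 mm⁴
  hole 4: d = 82.5 mm → contributes −1 049 627 mm⁴
Total I = 40 990 967 mm⁴.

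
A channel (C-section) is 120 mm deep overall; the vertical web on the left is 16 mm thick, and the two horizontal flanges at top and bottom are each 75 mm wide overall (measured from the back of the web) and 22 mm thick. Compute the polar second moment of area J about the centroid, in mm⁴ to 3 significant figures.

Decompose the section into non-overlapping parts with the origin at the bottom-left of its bounding rectangle.
Web: 16 × 120, A = 1 920 mm², y = 60 mm, Ī = 2 304 000 mm⁴.
Top flange (beyond web): 59 × 22, A = 1 298 mm², y = 109 mm, Ī = 52 353 mm⁴.
Bottom flange (beyond web): 59 × 22, A = 1 298 mm², y = 11 mm, Ī = 52 353 mm⁴.
By symmetry the centroid is at mid-height, ȳ = 60 mm.
Transfer each piece to the centroidal x-axis using Ī + A·d² with d = y − 60:
  web: d = 0 mm → contributes +2 304 000 mm⁴
  top flange (beyond web): d = 49 mm → contributes +3 168 851 mm⁴
  bottom flange (beyond web): d = -49 mm → contributes +3 168 851 mm⁴
Total I = 8 641 701 mm⁴.
For the y-axis: x̄ = 29.557 mm.
Repeating about the centroidal y-axis gives I_y = 2 346 098 mm⁴.
Polar second moment: J = I_x + I_y = 10 987 799 mm⁴.

J ≈ 1.10 × 10⁷ mm⁴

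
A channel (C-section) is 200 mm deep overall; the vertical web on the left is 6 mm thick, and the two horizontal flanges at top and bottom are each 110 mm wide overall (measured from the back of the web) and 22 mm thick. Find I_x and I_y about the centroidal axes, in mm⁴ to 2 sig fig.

I_x ≈ 4.0 × 10⁷ mm⁴, I_y ≈ 7.0 × 10⁶ mm⁴

Decompose the section into non-overlapping parts with the origin at the bottom-left of its bounding rectangle.
Web: 6 × 200, A = 1 200 mm², y = 100 mm, Ī = 4 000 000 mm⁴.
Top flange (beyond web): 104 × 22, A = 2 288 mm², y = 189 mm, Ī = 92 283 mm⁴.
Bottom flange (beyond web): 104 × 22, A = 2 288 mm², y = 11 mm, Ī = 92 283 mm⁴.
By symmetry the centroid is at mid-height, ȳ = 100 mm.
Transfer each piece to the centroidal x-axis using Ī + A·d² with d = y − 100:
  web: d = 0 mm → contributes +4 000 000 mm⁴
  top flange (beyond web): d = 89 mm → contributes +18 215 531 mm⁴
  bottom flange (beyond web): d = -89 mm → contributes +18 215 531 mm⁴
Total I = 40 431 061 mm⁴.
For the y-axis: x̄ = 46.57 mm.
Repeating about the centroidal y-axis gives I_y = 7 003 946 mm⁴.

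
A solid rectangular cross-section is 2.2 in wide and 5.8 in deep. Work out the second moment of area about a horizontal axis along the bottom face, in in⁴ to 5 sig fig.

I_base ≈ 143.08 in⁴

The section: 2.2 × 5.8, A = 12.76 in², y = 2.9 in, Ī = 35.77053 in⁴.
Transfer it to the bottom edge using Ī + A·d² with d = y − 0:
  the section: d = 2.9 in → contributes +143.0821 in⁴
Total I = 143.0821 in⁴.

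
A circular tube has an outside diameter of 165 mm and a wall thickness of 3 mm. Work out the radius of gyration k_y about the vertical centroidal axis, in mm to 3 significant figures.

Split into non-overlapping primitives; take the origin at the lower-left of the bounding box.
Outer circle: ⌀165, A = 21 382 mm², x = 82.5 mm, Ī = 36 383 601 mm⁴.
Bore (subtracted): ⌀159, A = 19 856 mm², x = 82.5 mm, Ī = 31 373 170 mm⁴.
By symmetry the centroid is at mid-width, x̄ = 82.5 mm.
All pieces are centred on the vertical centroidal axis, so I = ΣĪ (holes subtracted) = 5 010 431 mm⁴.
Radius of gyration: k = √(I/A) = √(5 010 431 / 1526.8) = 57.285 mm.

k_y ≈ 57.3 mm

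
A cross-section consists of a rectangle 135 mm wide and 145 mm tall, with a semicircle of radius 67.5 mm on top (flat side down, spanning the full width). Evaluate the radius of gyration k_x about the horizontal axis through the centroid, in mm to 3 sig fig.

k_x ≈ 58.1 mm

Break the section into simple shapes (no overlaps), measuring from the bottom-left corner of the bounding box.
Rectangular body: 135 × 145, A = 19 575 mm², y = 72.5 mm, Ī = 34 297 031 mm⁴.
Semicircular cap: semicircle r = 67.5, A = 7156.9 mm², y = 173.65 mm, Ī = 2 278 490 mm⁴.
Centroid: ȳ = ΣA·y / ΣA = 99.58 mm.
Transfer each piece to the horizontal axis through the centroid using Ī + A·d² with d = y − 99.58:
  rectangular body: d = -27.08 mm → contributes +48 652 233 mm⁴
  semicircular cap: d = 74.068 mm → contributes +41 541 504 mm⁴
Total I = 90 193 737 mm⁴.
Radius of gyration: k = √(I/A) = √(90 193 737 / 26 732) = 58.086 mm.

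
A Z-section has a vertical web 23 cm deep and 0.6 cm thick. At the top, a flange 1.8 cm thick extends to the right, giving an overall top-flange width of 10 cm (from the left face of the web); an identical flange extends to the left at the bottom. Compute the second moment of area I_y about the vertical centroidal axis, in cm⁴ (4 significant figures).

Split into non-overlapping primitives; take the origin at the lower-left of the bounding box.
Web: 0.6 × 23, A = 13.8 cm², x = 9.7 cm, Ī = 0.414 cm⁴.
Top flange (beyond web): 9.4 × 1.8, A = 16.92 cm², x = 14.7 cm, Ī = 124.588 cm⁴.
Bottom flange (beyond web): 9.4 × 1.8, A = 16.92 cm², x = 4.7 cm, Ī = 124.588 cm⁴.
Centroid: x̄ = ΣA·x / ΣA = 9.7 cm.
Transfer each piece to the vertical centroidal axis using Ī + A·d² with d = x − 9.7:
  web: d = 0 cm → contributes +0.414 cm⁴
  top flange (beyond web): d = 5 cm → contributes +547.588 cm⁴
  bottom flange (beyond web): d = -5 cm → contributes +547.588 cm⁴
Total I = 1095.59 cm⁴.

I_y ≈ 1096 cm⁴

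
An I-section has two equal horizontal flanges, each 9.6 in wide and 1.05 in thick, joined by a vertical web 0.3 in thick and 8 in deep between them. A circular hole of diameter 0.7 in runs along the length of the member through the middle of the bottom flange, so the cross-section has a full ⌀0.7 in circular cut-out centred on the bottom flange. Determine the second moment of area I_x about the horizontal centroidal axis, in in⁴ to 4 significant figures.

Treat the section as a set of non-overlapping primitives; coordinates are from the bounding-box lower-left.
Bottom flange: 9.6 × 1.05, A = 10.08 in², y = 0.525 in, Ī = 0.9261 in⁴.
Web: 0.3 × 8, A = 2.4 in², y = 5.05 in, Ī = 12.8 in⁴.
Top flange: 9.6 × 1.05, A = 10.08 in², y = 9.575 in, Ī = 0.9261 in⁴.
Hole (subtracted): ⌀0.7, A = 0.384845 in², y = 0.525 in, Ī = 0.0117859 in⁴.
Centroid: ȳ = ΣA·y / ΣA = 5.12853 in.
Transfer each piece to the horizontal centroidal axis using Ī + A·d² with d = y − 5.12853:
  bottom flange: d = -4.60353 in → contributes +214.546 in⁴
  web: d = -0.0785304 in → contributes +12.8148 in⁴
  top flange: d = 4.44647 in → contributes +200.219 in⁴
  hole: d = -4.60353 in → contributes −8.16761 in⁴
Total I = 419.412 in⁴.

I_x ≈ 419.4 in⁴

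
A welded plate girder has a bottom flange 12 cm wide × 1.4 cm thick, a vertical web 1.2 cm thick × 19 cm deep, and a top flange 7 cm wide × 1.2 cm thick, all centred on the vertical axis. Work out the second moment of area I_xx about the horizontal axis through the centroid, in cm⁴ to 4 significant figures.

Break the section into simple shapes (no overlaps), measuring from the bottom-left corner of the bounding box.
Bottom plate: 12 × 1.4, A = 16.8 cm², y = 0.7 cm, Ī = 2.744 cm⁴.
Web plate: 1.2 × 19, A = 22.8 cm², y = 10.9 cm, Ī = 685.9 cm⁴.
Top plate: 7 × 1.2, A = 8.4 cm², y = 21 cm, Ī = 1.008 cm⁴.
Centroid: ȳ = ΣA·y / ΣA = 9.0975 cm.
Transfer each piece to the horizontal axis through the centroid using Ī + A·d² with d = y − 9.0975:
  bottom plate: d = -8.3975 cm → contributes +1187.45 cm⁴
  web plate: d = 1.8025 cm → contributes +759.977 cm⁴
  top plate: d = 11.9025 cm → contributes +1191.03 cm⁴
Total I = 3138.46 cm⁴.

I_xx ≈ 3138 cm⁴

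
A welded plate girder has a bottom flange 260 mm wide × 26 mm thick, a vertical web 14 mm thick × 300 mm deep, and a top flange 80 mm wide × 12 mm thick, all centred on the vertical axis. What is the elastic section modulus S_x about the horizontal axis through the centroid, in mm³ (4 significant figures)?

S_x ≈ 6.566 × 10⁵ mm³

Break the section into simple shapes (no overlaps), measuring from the bottom-left corner of the bounding box.
Bottom plate: 260 × 26, A = 6 760 mm², y = 13 mm, Ī = 380 813 mm⁴.
Web plate: 14 × 300, A = 4 200 mm², y = 176 mm, Ī = 31 500 000 mm⁴.
Top plate: 80 × 12, A = 960 mm², y = 332 mm, Ī = 11 520 mm⁴.
Centroid: ȳ = ΣA·y / ΣA = 96.1242 mm.
Transfer each piece to the horizontal axis through the centroid using Ī + A·d² with d = y − 96.1242:
  bottom plate: d = -83.1242 mm → contributes +47 089 886 mm⁴
  web plate: d = 79.8758 mm → contributes +58 296 629 mm⁴
  top plate: d = 235.876 mm → contributes +53 423 435 mm⁴
Total I = 158 809 950 mm⁴.
Extreme fibre distance c = 241.876 mm; S = I/c = 656 576 mm³.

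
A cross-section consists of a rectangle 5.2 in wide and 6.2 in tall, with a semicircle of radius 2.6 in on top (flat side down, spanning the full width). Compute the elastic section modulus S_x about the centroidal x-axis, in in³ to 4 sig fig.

Split into non-overlapping primitives; take the origin at the lower-left of the bounding box.
Rectangular body: 5.2 × 6.2, A = 32.24 in², y = 3.1 in, Ī = 103.275 in⁴.
Semicircular cap: semicircle r = 2.6, A = 10.6186 in², y = 7.30347 in, Ī = 5.01563 in⁴.
Centroid: ȳ = ΣA·y / ΣA = 4.14145 in.
Transfer each piece to the centroidal x-axis using Ī + A·d² with d = y − 4.14145:
  rectangular body: d = -1.04145 in → contributes +138.243 in⁴
  semicircular cap: d = 3.16203 in → contributes +111.185 in⁴
Total I = 249.428 in⁴.
Extreme fibre distance c = 4.65855 in; S = I/c = 53.5419 in³.

S_x ≈ 53.54 in³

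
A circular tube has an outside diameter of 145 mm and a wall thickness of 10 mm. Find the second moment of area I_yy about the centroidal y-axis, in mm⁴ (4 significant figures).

Decompose the section into non-overlapping parts with the origin at the bottom-left of its bounding rectangle.
Outer circle: ⌀145, A = 16 513 mm², x = 72.5 mm, Ī = 21 699 109 mm⁴.
Bore (subtracted): ⌀125, A = 12271.8 mm², x = 72.5 mm, Ī = 11 984 225 mm⁴.
By symmetry the centroid is at mid-width, x̄ = 72.5 mm.
All pieces are centred on the centroidal y-axis, so I = ΣĪ (holes subtracted) = 9 714 884 mm⁴.

I_yy ≈ 9.715 × 10⁶ mm⁴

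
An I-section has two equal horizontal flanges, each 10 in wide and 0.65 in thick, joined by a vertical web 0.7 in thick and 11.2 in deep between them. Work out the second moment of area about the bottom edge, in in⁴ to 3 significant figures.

Split into non-overlapping primitives; take the origin at the lower-left of the bounding box.
Bottom flange: 10 × 0.65, A = 6.5 in², y = 0.325 in, Ī = 0.22885 in⁴.
Web: 0.7 × 11.2, A = 7.84 in², y = 6.25 in, Ī = 81.954 in⁴.
Top flange: 10 × 0.65, A = 6.5 in², y = 12.175 in, Ī = 0.22885 in⁴.
Transfer each piece to a horizontal axis along the bottom face using Ī + A·d² with d = y − 0:
  bottom flange: d = 0.325 in → contributes +0.91542 in⁴
  web: d = 6.25 in → contributes +388.2 in⁴
  top flange: d = 12.175 in → contributes +963.73 in⁴
Total I = 1352.8 in⁴.

I_base ≈ 1350 in⁴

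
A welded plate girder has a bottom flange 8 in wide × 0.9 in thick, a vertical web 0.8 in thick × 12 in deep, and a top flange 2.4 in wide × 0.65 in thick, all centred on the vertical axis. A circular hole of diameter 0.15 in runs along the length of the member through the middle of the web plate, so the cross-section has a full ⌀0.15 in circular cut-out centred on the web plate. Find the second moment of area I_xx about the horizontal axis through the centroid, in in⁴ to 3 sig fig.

Split into non-overlapping primitives; take the origin at the lower-left of the bounding box.
Bottom plate: 8 × 0.9, A = 7.2 in², y = 0.45 in, Ī = 0.486 in⁴.
Web plate: 0.8 × 12, A = 9.6 in², y = 6.9 in, Ī = 115.2 in⁴.
Top plate: 2.4 × 0.65, A = 1.56 in², y = 13.225 in, Ī = 0.054925 in⁴.
Hole (subtracted): ⌀0.15, A = 0.017671 in², y = 6.9 in, Ī = 0.00002485 in⁴.
Centroid: ȳ = ΣA·y / ΣA = 4.9061 in.
Transfer each piece to the horizontal axis through the centroid using Ī + A·d² with d = y − 4.9061:
  bottom plate: d = -4.4561 in → contributes +143.45 in⁴
  web plate: d = 1.9939 in → contributes +153.37 in⁴
  top plate: d = 8.3189 in → contributes +108.01 in⁴
  hole: d = 1.9939 in → contributes −0.070281 in⁴
Total I = 404.76 in⁴.

I_xx ≈ 405 in⁴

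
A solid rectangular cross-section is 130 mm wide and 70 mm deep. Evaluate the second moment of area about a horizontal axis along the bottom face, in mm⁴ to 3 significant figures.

I_base ≈ 1.49 × 10⁷ mm⁴

The section: 130 × 70, A = 9 100 mm², y = 35 mm, Ī = 3 715 833 mm⁴.
Transfer it to the bottom edge using Ī + A·d² with d = y − 0:
  the section: d = 35 mm → contributes +14 863 333 mm⁴
Total I = 14 863 333 mm⁴.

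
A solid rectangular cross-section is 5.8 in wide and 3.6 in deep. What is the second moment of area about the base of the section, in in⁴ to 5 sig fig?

The section: 5.8 × 3.6, A = 20.88 in², y = 1.8 in, Ī = 22.5504 in⁴.
Transfer it to the bottom edge using Ī + A·d² with d = y − 0:
  the section: d = 1.8 in → contributes +90.2016 in⁴
Total I = 90.2016 in⁴.

I_base ≈ 90.202 in⁴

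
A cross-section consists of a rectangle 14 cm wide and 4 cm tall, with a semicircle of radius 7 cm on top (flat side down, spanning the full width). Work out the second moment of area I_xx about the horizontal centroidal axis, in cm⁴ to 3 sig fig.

I_xx ≈ 1140 cm⁴

Decompose the section into non-overlapping parts with the origin at the bottom-left of its bounding rectangle.
Rectangular body: 14 × 4, A = 56 cm², y = 2 cm, Ī = 74.667 cm⁴.
Semicircular cap: semicircle r = 7, A = 76.969 cm², y = 6.9709 cm, Ī = 263.53 cm⁴.
Centroid: ȳ = ΣA·y / ΣA = 4.8774 cm.
Transfer each piece to the horizontal centroidal axis using Ī + A·d² with d = y − 4.8774:
  rectangular body: d = -2.8774 cm → contributes +538.31 cm⁴
  semicircular cap: d = 2.0935 cm → contributes +600.86 cm⁴
Total I = 1139.2 cm⁴.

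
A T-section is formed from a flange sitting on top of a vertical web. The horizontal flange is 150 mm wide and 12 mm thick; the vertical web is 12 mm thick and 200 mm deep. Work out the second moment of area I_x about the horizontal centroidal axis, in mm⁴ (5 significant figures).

Treat the section as a set of non-overlapping primitives; coordinates are from the bounding-box lower-left.
Flange: 150 × 12, A = 1 800 mm², y = 206 mm, Ī = 21 600 mm⁴.
Web: 12 × 200, A = 2 400 mm², y = 100 mm, Ī = 8 000 000 mm⁴.
Centroid: ȳ = ΣA·y / ΣA = 145.4286 mm.
Transfer each piece to the horizontal centroidal axis using Ī + A·d² with d = y − 145.4286:
  flange: d = 60.57143 mm → contributes +6 625 616 mm⁴
  web: d = -45.42857 mm → contributes +12 953 012 mm⁴
Total I = 19 578 629 mm⁴.

I_x ≈ 1.9579 × 10⁷ mm⁴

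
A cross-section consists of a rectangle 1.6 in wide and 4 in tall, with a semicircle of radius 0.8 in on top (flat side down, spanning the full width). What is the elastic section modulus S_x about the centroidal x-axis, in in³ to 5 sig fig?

Decompose the section into non-overlapping parts with the origin at the bottom-left of its bounding rectangle.
Rectangular body: 1.6 × 4, A = 6.4 in², y = 2 in, Ī = 8.533333 in⁴.
Semicircular cap: semicircle r = 0.8, A = 1.00531 in², y = 4.339531 in, Ī = 0.04495645 in⁴.
Centroid: ȳ = ΣA·y / ΣA = 2.317604 in.
Transfer each piece to the centroidal x-axis using Ī + A·d² with d = y − 2.317604:
  rectangular body: d = -0.3176035 in → contributes +9.178914 in⁴
  semicircular cap: d = 2.021927 in → contributes +4.154852 in⁴
Total I = 13.33377 in⁴.
Extreme fibre distance c = 2.482396 in; S = I/c = 5.371328 in³.

S_x ≈ 5.3713 in³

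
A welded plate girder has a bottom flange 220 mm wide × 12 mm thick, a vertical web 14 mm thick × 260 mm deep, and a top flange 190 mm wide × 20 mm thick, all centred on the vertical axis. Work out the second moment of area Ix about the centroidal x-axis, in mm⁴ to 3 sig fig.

Treat the section as a set of non-overlapping primitives; coordinates are from the bounding-box lower-left.
Bottom plate: 220 × 12, A = 2 640 mm², y = 6 mm, Ī = 31 680 mm⁴.
Web plate: 14 × 260, A = 3 640 mm², y = 142 mm, Ī = 20 505 333 mm⁴.
Top plate: 190 × 20, A = 3 800 mm², y = 282 mm, Ī = 126 667 mm⁴.
Centroid: ȳ = ΣA·y / ΣA = 159.16 mm.
Transfer each piece to the centroidal x-axis using Ī + A·d² with d = y − 159.16:
  bottom plate: d = -153.16 mm → contributes +61 959 735 mm⁴
  web plate: d = -17.159 mm → contributes +21 577 029 mm⁴
  top plate: d = 122.84 mm → contributes +57 468 581 mm⁴
Total I = 141 005 346 mm⁴.

Ix ≈ 1.41 × 10⁸ mm⁴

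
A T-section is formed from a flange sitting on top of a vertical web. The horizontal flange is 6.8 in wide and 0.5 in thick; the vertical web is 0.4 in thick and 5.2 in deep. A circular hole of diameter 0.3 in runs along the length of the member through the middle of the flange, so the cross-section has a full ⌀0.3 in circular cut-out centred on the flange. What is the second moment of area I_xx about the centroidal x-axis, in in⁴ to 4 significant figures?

I_xx ≈ 15.16 in⁴

Break the section into simple shapes (no overlaps), measuring from the bottom-left corner of the bounding box.
Flange: 6.8 × 0.5, A = 3.4 in², y = 5.45 in, Ī = 0.0708333 in⁴.
Web: 0.4 × 5.2, A = 2.08 in², y = 2.6 in, Ī = 4.68693 in⁴.
Hole (subtracted): ⌀0.3, A = 0.0706858 in², y = 5.45 in, Ī = 0.000397608 in⁴.
Centroid: ȳ = ΣA·y / ΣA = 4.35411 in.
Transfer each piece to the centroidal x-axis using Ī + A·d² with d = y − 4.35411:
  flange: d = 1.09589 in → contributes +4.15413 in⁴
  web: d = -1.75411 in → contributes +11.0869 in⁴
  hole: d = 1.09589 in → contributes −0.0852891 in⁴
Total I = 15.1557 in⁴.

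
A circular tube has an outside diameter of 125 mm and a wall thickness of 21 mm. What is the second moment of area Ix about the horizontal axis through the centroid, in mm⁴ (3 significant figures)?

Ix ≈ 9.65 × 10⁶ mm⁴

Treat the section as a set of non-overlapping primitives; coordinates are from the bounding-box lower-left.
Outer circle: ⌀125, A = 12 272 mm², y = 62.5 mm, Ī = 11 984 225 mm⁴.
Bore (subtracted): ⌀83, A = 5410.6 mm², y = 62.5 mm, Ī = 2 329 605 mm⁴.
By symmetry the centroid is at mid-height, ȳ = 62.5 mm.
All pieces are centred on the horizontal axis through the centroid, so I = ΣĪ (holes subtracted) = 9 654 620 mm⁴.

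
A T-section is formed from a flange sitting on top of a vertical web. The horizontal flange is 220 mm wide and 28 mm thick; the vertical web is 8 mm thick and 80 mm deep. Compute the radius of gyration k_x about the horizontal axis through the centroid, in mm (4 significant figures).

k_x ≈ 18.92 mm

Decompose the section into non-overlapping parts with the origin at the bottom-left of its bounding rectangle.
Flange: 220 × 28, A = 6 160 mm², y = 94 mm, Ī = 402 453 mm⁴.
Web: 8 × 80, A = 640 mm², y = 40 mm, Ī = 341 333 mm⁴.
Centroid: ȳ = ΣA·y / ΣA = 88.9176 mm.
Transfer each piece to the horizontal axis through the centroid using Ī + A·d² with d = y − 88.9176:
  flange: d = 5.08235 mm → contributes +561 568 mm⁴
  web: d = -48.9176 mm → contributes +1 872 812 mm⁴
Total I = 2 434 381 mm⁴.
Radius of gyration: k = √(I/A) = √(2 434 381 / 6 800) = 18.9208 mm.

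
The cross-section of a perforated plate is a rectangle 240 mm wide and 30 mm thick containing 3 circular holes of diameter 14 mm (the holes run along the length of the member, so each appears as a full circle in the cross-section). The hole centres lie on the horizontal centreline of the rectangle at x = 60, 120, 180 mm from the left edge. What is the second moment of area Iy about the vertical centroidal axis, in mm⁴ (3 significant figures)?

Iy ≈ 3.34 × 10⁷ mm⁴

Decompose the section into non-overlapping parts with the origin at the bottom-left of its bounding rectangle.
Plate: 240 × 30, A = 7 200 mm², x = 120 mm, Ī = 34 560 000 mm⁴.
Hole 1 (subtracted): ⌀14, A = 153.94 mm², x = 60 mm, Ī = 1885.7 mm⁴.
Hole 2 (subtracted): ⌀14, A = 153.94 mm², x = 120 mm, Ī = 1885.7 mm⁴.
Hole 3 (subtracted): ⌀14, A = 153.94 mm², x = 180 mm, Ī = 1885.7 mm⁴.
By symmetry the centroid is at mid-width, x̄ = 120 mm.
Transfer each piece to the vertical centroidal axis using Ī + A·d² with d = x − 120:
  plate: d = 0 mm → contributes +34 560 000 mm⁴
  hole 1: d = -60 mm → contributes −556 063 mm⁴
  hole 2: d = 0 mm → contributes −1885.7 mm⁴
  hole 3: d = 60 mm → contributes −556 063 mm⁴
Total I = 33 445 989 mm⁴.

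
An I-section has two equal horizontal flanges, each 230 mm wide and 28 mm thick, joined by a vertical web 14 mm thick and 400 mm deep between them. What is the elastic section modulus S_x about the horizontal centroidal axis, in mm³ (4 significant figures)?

S_x ≈ 2.918 × 10⁶ mm³

Split into non-overlapping primitives; take the origin at the lower-left of the bounding box.
Bottom flange: 230 × 28, A = 6 440 mm², y = 14 mm, Ī = 420 747 mm⁴.
Web: 14 × 400, A = 5 600 mm², y = 228 mm, Ī = 74 666 667 mm⁴.
Top flange: 230 × 28, A = 6 440 mm², y = 442 mm, Ī = 420 747 mm⁴.
By symmetry the centroid is at mid-height, ȳ = 228 mm.
Transfer each piece to the horizontal centroidal axis using Ī + A·d² with d = y − 228:
  bottom flange: d = -214 mm → contributes +295 346 987 mm⁴
  web: d = 0 mm → contributes +74 666 667 mm⁴
  top flange: d = 214 mm → contributes +295 346 987 mm⁴
Total I = 665 360 640 mm⁴.
Extreme fibre distance c = 228 mm; S = I/c = 2 918 248 mm³.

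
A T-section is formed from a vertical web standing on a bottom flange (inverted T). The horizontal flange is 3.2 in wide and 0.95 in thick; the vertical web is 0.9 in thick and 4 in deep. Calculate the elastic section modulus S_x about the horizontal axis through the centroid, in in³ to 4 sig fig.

S_x ≈ 4.827 in³

Decompose the section into non-overlapping parts with the origin at the bottom-left of its bounding rectangle.
Flange: 3.2 × 0.95, A = 3.04 in², y = 0.475 in, Ī = 0.228633 in⁴.
Web: 0.9 × 4, A = 3.6 in², y = 2.95 in, Ī = 4.8 in⁴.
Centroid: ȳ = ΣA·y / ΣA = 1.81687 in.
Transfer each piece to the horizontal axis through the centroid using Ī + A·d² with d = y − 1.81687:
  flange: d = -1.34187 in → contributes +5.70248 in⁴
  web: d = 1.13313 in → contributes +9.42236 in⁴
Total I = 15.1248 in⁴.
Extreme fibre distance c = 3.13313 in; S = I/c = 4.82739 in³.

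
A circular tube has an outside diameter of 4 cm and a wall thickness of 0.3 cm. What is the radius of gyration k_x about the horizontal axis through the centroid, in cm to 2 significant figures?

k_x ≈ 1.3 cm

Treat the section as a set of non-overlapping primitives; coordinates are from the bounding-box lower-left.
Outer circle: ⌀4, A = 12.57 cm², y = 2 cm, Ī = 12.57 cm⁴.
Bore (subtracted): ⌀3.4, A = 9.079 cm², y = 2 cm, Ī = 6.56 cm⁴.
By symmetry the centroid is at mid-height, ȳ = 2 cm.
All pieces are centred on the horizontal axis through the centroid, so I = ΣĪ (holes subtracted) = 6.007 cm⁴.
Radius of gyration: k = √(I/A) = √(6.007 / 3.487) = 1.312 cm.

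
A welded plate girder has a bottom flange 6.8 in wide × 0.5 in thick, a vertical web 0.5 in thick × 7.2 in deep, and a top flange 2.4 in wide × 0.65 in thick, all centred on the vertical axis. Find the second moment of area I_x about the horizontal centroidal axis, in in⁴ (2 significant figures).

I_x ≈ 84 in⁴

Break the section into simple shapes (no overlaps), measuring from the bottom-left corner of the bounding box.
Bottom plate: 6.8 × 0.5, A = 3.4 in², y = 0.25 in, Ī = 0.07083 in⁴.
Web plate: 0.5 × 7.2, A = 3.6 in², y = 4.1 in, Ī = 15.55 in⁴.
Top plate: 2.4 × 0.65, A = 1.56 in², y = 8.025 in, Ī = 0.05493 in⁴.
Centroid: ȳ = ΣA·y / ΣA = 3.286 in.
Transfer each piece to the horizontal centroidal axis using Ī + A·d² with d = y − 3.286:
  bottom plate: d = -3.036 in → contributes +31.41 in⁴
  web plate: d = 0.8139 in → contributes +17.94 in⁴
  top plate: d = 4.739 in → contributes +35.09 in⁴
Total I = 84.44 in⁴.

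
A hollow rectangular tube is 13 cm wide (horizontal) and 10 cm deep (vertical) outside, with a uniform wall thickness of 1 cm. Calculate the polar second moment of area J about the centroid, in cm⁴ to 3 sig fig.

Break the section into simple shapes (no overlaps), measuring from the bottom-left corner of the bounding box.
Outer rectangle: 13 × 10, A = 130 cm², y = 5 cm, Ī = 1083.3 cm⁴.
Inner void (subtracted): 11 × 8, A = 88 cm², y = 5 cm, Ī = 469.33 cm⁴.
By symmetry the centroid is at mid-height, ȳ = 5 cm.
All pieces are centred on the centroidal x-axis, so I = ΣĪ (holes subtracted) = 614 cm⁴.
Repeating about the centroidal y-axis gives I_y = 943.5 cm⁴.
Polar second moment: J = I_x + I_y = 1557.5 cm⁴.

J ≈ 1560 cm⁴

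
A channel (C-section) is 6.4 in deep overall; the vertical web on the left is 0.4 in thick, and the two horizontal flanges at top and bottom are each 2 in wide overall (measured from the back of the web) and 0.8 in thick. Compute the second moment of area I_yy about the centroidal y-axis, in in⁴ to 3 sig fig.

I_yy ≈ 1.86 in⁴

Treat the section as a set of non-overlapping primitives; coordinates are from the bounding-box lower-left.
Web: 0.4 × 6.4, A = 2.56 in², x = 0.2 in, Ī = 0.034133 in⁴.
Top flange (beyond web): 1.6 × 0.8, A = 1.28 in², x = 1.2 in, Ī = 0.27307 in⁴.
Bottom flange (beyond web): 1.6 × 0.8, A = 1.28 in², x = 1.2 in, Ī = 0.27307 in⁴.
Centroid: x̄ = ΣA·x / ΣA = 0.7 in.
Transfer each piece to the centroidal y-axis using Ī + A·d² with d = x − 0.7:
  web: d = -0.5 in → contributes +0.67413 in⁴
  top flange (beyond web): d = 0.5 in → contributes +0.59307 in⁴
  bottom flange (beyond web): d = 0.5 in → contributes +0.59307 in⁴
Total I = 1.8603 in⁴.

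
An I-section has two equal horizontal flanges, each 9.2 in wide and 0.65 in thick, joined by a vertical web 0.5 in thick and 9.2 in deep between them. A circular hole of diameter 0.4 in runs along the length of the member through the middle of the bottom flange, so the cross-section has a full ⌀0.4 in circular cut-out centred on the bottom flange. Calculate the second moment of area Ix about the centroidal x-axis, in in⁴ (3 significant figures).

Ix ≈ 320 in⁴

Split into non-overlapping primitives; take the origin at the lower-left of the bounding box.
Bottom flange: 9.2 × 0.65, A = 5.98 in², y = 0.325 in, Ī = 0.21055 in⁴.
Web: 0.5 × 9.2, A = 4.6 in², y = 5.25 in, Ī = 32.445 in⁴.
Top flange: 9.2 × 0.65, A = 5.98 in², y = 10.175 in, Ī = 0.21055 in⁴.
Hole (subtracted): ⌀0.4, A = 0.12566 in², y = 0.325 in, Ī = 0.0012566 in⁴.
Centroid: ȳ = ΣA·y / ΣA = 5.2877 in.
Transfer each piece to the centroidal x-axis using Ī + A·d² with d = y − 5.2877:
  bottom flange: d = -4.9627 in → contributes +147.49 in⁴
  web: d = -0.037659 in → contributes +32.452 in⁴
  top flange: d = 4.8873 in → contributes +143.05 in⁴
  hole: d = -4.9627 in → contributes −3.0961 in⁴
Total I = 319.89 in⁴.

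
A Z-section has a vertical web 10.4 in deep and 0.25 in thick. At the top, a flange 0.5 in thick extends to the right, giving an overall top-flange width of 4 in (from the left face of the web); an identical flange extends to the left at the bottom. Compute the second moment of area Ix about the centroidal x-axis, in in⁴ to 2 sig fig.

Ix ≈ 120 in⁴

Split into non-overlapping primitives; take the origin at the lower-left of the bounding box.
Web: 0.25 × 10.4, A = 2.6 in², y = 5.2 in, Ī = 23.43 in⁴.
Top flange (beyond web): 3.75 × 0.5, A = 1.875 in², y = 10.15 in, Ī = 0.03906 in⁴.
Bottom flange (beyond web): 3.75 × 0.5, A = 1.875 in², y = 0.25 in, Ī = 0.03906 in⁴.
Centroid: ȳ = ΣA·y / ΣA = 5.2 in.
Transfer each piece to the centroidal x-axis using Ī + A·d² with d = y − 5.2:
  web: d = 0 in → contributes +23.43 in⁴
  top flange (beyond web): d = 4.95 in → contributes +45.98 in⁴
  bottom flange (beyond web): d = -4.95 in → contributes +45.98 in⁴
Total I = 115.4 in⁴.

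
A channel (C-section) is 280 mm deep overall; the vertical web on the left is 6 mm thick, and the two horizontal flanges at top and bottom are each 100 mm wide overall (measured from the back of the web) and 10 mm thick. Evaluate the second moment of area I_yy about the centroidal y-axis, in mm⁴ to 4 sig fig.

I_yy ≈ 3.607 × 10⁶ mm⁴

Break the section into simple shapes (no overlaps), measuring from the bottom-left corner of the bounding box.
Web: 6 × 280, A = 1 680 mm², x = 3 mm, Ī = 5 040 mm⁴.
Top flange (beyond web): 94 × 10, A = 940 mm², x = 53 mm, Ī = 692 153 mm⁴.
Bottom flange (beyond web): 94 × 10, A = 940 mm², x = 53 mm, Ī = 692 153 mm⁴.
Centroid: x̄ = ΣA·x / ΣA = 29.4045 mm.
Transfer each piece to the centroidal y-axis using Ī + A·d² with d = x − 29.4045:
  web: d = -26.4045 mm → contributes +1 176 332 mm⁴
  top flange (beyond web): d = 23.5955 mm → contributes +1 215 496 mm⁴
  bottom flange (beyond web): d = 23.5955 mm → contributes +1 215 496 mm⁴
Total I = 3 607 324 mm⁴.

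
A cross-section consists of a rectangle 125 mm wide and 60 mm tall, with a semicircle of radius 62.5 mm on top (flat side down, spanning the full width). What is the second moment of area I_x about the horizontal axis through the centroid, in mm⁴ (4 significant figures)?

I_x ≈ 1.471 × 10⁷ mm⁴

Decompose the section into non-overlapping parts with the origin at the bottom-left of its bounding rectangle.
Rectangular body: 125 × 60, A = 7 500 mm², y = 30 mm, Ī = 2 250 000 mm⁴.
Semicircular cap: semicircle r = 62.5, A = 6135.92 mm², y = 86.5258 mm, Ī = 1 674 758 mm⁴.
Centroid: ȳ = ΣA·y / ΣA = 55.4356 mm.
Transfer each piece to the horizontal axis through the centroid using Ī + A·d² with d = y − 55.4356:
  rectangular body: d = -25.4356 mm → contributes +7 102 279 mm⁴
  semicircular cap: d = 31.0902 mm → contributes +7 605 748 mm⁴
Total I = 14 708 027 mm⁴.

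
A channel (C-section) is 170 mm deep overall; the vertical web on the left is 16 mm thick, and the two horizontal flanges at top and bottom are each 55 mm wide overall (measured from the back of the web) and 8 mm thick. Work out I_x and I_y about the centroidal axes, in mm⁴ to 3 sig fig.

Decompose the section into non-overlapping parts with the origin at the bottom-left of its bounding rectangle.
Web: 16 × 170, A = 2 720 mm², y = 85 mm, Ī = 6 550 667 mm⁴.
Top flange (beyond web): 39 × 8, A = 312 mm², y = 166 mm, Ī = 1 664 mm⁴.
Bottom flange (beyond web): 39 × 8, A = 312 mm², y = 4 mm, Ī = 1 664 mm⁴.
By symmetry the centroid is at mid-height, ȳ = 85 mm.
Transfer each piece to the centroidal x-axis using Ī + A·d² with d = y − 85:
  web: d = 0 mm → contributes +6 550 667 mm⁴
  top flange (beyond web): d = 81 mm → contributes +2 048 696 mm⁴
  bottom flange (beyond web): d = -81 mm → contributes +2 048 696 mm⁴
Total I = 10 648 059 mm⁴.
For the y-axis: x̄ = 13.132 mm.
Repeating about the centroidal y-axis gives I_y = 520 961 mm⁴.

I_x ≈ 1.06 × 10⁷ mm⁴, I_y ≈ 5.21 × 10⁵ mm⁴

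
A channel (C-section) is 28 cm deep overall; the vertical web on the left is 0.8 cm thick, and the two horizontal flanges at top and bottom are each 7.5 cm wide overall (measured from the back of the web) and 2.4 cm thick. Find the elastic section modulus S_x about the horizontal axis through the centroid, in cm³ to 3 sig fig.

S_x ≈ 482 cm³

Split into non-overlapping primitives; take the origin at the lower-left of the bounding box.
Web: 0.8 × 28, A = 22.4 cm², y = 14 cm, Ī = 1463.5 cm⁴.
Top flange (beyond web): 6.7 × 2.4, A = 16.08 cm², y = 26.8 cm, Ī = 7.7184 cm⁴.
Bottom flange (beyond web): 6.7 × 2.4, A = 16.08 cm², y = 1.2 cm, Ī = 7.7184 cm⁴.
By symmetry the centroid is at mid-height, ȳ = 14 cm.
Transfer each piece to the horizontal axis through the centroid using Ī + A·d² with d = y − 14:
  web: d = 0 cm → contributes +1463.5 cm⁴
  top flange (beyond web): d = 12.8 cm → contributes +2642.3 cm⁴
  bottom flange (beyond web): d = -12.8 cm → contributes +2642.3 cm⁴
Total I = 6 748 cm⁴.
Extreme fibre distance c = 14 cm; S = I/c = 482 cm³.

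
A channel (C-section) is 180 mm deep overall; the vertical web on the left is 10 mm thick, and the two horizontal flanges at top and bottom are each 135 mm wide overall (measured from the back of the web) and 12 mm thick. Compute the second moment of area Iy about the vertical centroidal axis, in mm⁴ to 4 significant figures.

Iy ≈ 9.047 × 10⁶ mm⁴

Break the section into simple shapes (no overlaps), measuring from the bottom-left corner of the bounding box.
Web: 10 × 180, A = 1 800 mm², x = 5 mm, Ī = 15 000 mm⁴.
Top flange (beyond web): 125 × 12, A = 1 500 mm², x = 72.5 mm, Ī = 1 953 125 mm⁴.
Bottom flange (beyond web): 125 × 12, A = 1 500 mm², x = 72.5 mm, Ī = 1 953 125 mm⁴.
Centroid: x̄ = ΣA·x / ΣA = 47.1875 mm.
Transfer each piece to the vertical centroidal axis using Ī + A·d² with d = x − 47.1875:
  web: d = -42.1875 mm → contributes +3 218 613 mm⁴
  top flange (beyond web): d = 25.3125 mm → contributes +2 914 209 mm⁴
  bottom flange (beyond web): d = 25.3125 mm → contributes +2 914 209 mm⁴
Total I = 9 047 031 mm⁴.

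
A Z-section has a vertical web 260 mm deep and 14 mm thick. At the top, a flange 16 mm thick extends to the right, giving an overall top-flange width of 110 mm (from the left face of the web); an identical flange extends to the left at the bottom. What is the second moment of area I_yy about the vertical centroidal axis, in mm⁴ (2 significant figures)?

Break the section into simple shapes (no overlaps), measuring from the bottom-left corner of the bounding box.
Web: 14 × 260, A = 3 640 mm², x = 103 mm, Ī = 59 453 mm⁴.
Top flange (beyond web): 96 × 16, A = 1 536 mm², x = 158 mm, Ī = 1 179 648 mm⁴.
Bottom flange (beyond web): 96 × 16, A = 1 536 mm², x = 48 mm, Ī = 1 179 648 mm⁴.
Centroid: x̄ = ΣA·x / ΣA = 103 mm.
Transfer each piece to the vertical centroidal axis using Ī + A·d² with d = x − 103:
  web: d = 0 mm → contributes +59 453 mm⁴
  top flange (beyond web): d = 55 mm → contributes +5 826 048 mm⁴
  bottom flange (beyond web): d = -55 mm → contributes +5 826 048 mm⁴
Total I = 11 711 549 mm⁴.

I_yy ≈ 1.2 × 10⁷ mm⁴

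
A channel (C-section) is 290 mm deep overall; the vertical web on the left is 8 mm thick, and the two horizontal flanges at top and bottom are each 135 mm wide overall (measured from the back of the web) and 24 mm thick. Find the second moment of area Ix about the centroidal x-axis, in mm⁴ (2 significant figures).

Ix ≈ 1.2 × 10⁸ mm⁴

Break the section into simple shapes (no overlaps), measuring from the bottom-left corner of the bounding box.
Web: 8 × 290, A = 2 320 mm², y = 145 mm, Ī = 16 259 333 mm⁴.
Top flange (beyond web): 127 × 24, A = 3 048 mm², y = 278 mm, Ī = 146 304 mm⁴.
Bottom flange (beyond web): 127 × 24, A = 3 048 mm², y = 12 mm, Ī = 146 304 mm⁴.
By symmetry the centroid is at mid-height, ȳ = 145 mm.
Transfer each piece to the centroidal x-axis using Ī + A·d² with d = y − 145:
  web: d = 0 mm → contributes +16 259 333 mm⁴
  top flange (beyond web): d = 133 mm → contributes +54 062 376 mm⁴
  bottom flange (beyond web): d = -133 mm → contributes +54 062 376 mm⁴
Total I = 124 384 085 mm⁴.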